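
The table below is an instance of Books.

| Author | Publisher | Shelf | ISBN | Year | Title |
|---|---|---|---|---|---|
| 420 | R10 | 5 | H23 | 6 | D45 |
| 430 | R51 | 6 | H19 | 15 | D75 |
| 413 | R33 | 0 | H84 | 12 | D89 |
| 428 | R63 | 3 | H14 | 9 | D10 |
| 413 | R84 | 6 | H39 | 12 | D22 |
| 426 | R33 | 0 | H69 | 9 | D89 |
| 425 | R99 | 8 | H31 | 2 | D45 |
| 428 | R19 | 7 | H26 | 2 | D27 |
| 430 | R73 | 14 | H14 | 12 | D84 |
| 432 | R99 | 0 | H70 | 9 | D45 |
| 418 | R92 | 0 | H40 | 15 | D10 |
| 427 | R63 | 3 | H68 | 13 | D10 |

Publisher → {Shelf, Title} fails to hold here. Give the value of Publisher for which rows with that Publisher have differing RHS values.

Publisher=R10: 1 row → {Shelf,Title} = (5, D45) ✓
Publisher=R51: 1 row → {Shelf,Title} = (6, D75) ✓
Publisher=R33: 2 rows → {Shelf,Title} = (0, D89), (0, D89) ✓
Publisher=R63: 2 rows → {Shelf,Title} = (3, D10), (3, D10) ✓
Publisher=R84: 1 row → {Shelf,Title} = (6, D22) ✓
Publisher=R99: 2 rows → {Shelf,Title} takes values {(8, D45), (0, D45)} — violation
Publisher=R19: 1 row → {Shelf,Title} = (7, D27) ✓
Publisher=R73: 1 row → {Shelf,Title} = (14, D84) ✓
Publisher=R92: 1 row → {Shelf,Title} = (0, D10) ✓
The only Publisher value with inconsistent RHS is Publisher=R99.

R99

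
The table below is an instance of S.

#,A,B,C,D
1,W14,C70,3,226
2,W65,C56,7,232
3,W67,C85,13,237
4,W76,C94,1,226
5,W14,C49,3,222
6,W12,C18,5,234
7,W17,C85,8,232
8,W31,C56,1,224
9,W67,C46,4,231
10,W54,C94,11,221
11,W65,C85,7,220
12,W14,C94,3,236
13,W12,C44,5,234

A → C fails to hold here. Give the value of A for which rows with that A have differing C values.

W67

A=W14: rows 1, 5, 12 → C = 3, 3, 3 ✓
A=W65: rows 2, 11 → C = 7, 7 ✓
A=W67: rows 3, 9 → C takes values {13, 4} — violation
A=W76: row 4 → C = 1 ✓
A=W12: rows 6, 13 → C = 5, 5 ✓
A=W17: row 7 → C = 8 ✓
A=W31: row 8 → C = 1 ✓
A=W54: row 10 → C = 11 ✓
The only A value with inconsistent C is A=W67.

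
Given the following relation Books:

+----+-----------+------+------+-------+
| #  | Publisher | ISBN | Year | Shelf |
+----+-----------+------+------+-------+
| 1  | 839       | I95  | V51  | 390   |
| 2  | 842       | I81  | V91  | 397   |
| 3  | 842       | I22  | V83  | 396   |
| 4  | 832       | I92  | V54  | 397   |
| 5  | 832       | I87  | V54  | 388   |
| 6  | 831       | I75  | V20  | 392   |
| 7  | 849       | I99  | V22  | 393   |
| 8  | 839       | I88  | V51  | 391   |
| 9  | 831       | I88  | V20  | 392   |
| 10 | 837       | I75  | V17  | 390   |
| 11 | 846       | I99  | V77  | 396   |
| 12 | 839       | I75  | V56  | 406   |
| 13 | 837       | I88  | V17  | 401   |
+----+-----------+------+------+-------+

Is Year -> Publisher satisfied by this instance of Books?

Yes

Year=V51: rows 1, 8 → Publisher = 839, 839 ✓
Year=V91: row 2 → Publisher = 842 ✓
Year=V83: row 3 → Publisher = 842 ✓
Year=V54: rows 4, 5 → Publisher = 832, 832 ✓
Year=V20: rows 6, 9 → Publisher = 831, 831 ✓
Year=V22: row 7 → Publisher = 849 ✓
Year=V17: rows 10, 13 → Publisher = 837, 837 ✓
Year=V77: row 11 → Publisher = 846 ✓
Year=V56: row 12 → Publisher = 839 ✓
Every Year value is associated with a single Publisher value, so Year -> Publisher holds.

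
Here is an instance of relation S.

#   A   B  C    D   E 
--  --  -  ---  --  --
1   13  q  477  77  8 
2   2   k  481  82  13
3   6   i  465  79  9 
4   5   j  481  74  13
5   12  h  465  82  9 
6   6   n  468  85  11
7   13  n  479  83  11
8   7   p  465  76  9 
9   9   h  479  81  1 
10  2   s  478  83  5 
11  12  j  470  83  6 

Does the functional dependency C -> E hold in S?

C=477: row 1 → E = 8 ✓
C=481: rows 2, 4 → E = 13, 13 ✓
C=465: rows 3, 5, 8 → E = 9, 9, 9 ✓
C=468: row 6 → E = 11 ✓
C=479: rows 7, 9 → E takes values {11, 1} — violation
C=478: row 10 → E = 5 ✓
C=470: row 11 → E = 6 ✓
Two rows agree on C but differ on E, so C -> E does not hold.

No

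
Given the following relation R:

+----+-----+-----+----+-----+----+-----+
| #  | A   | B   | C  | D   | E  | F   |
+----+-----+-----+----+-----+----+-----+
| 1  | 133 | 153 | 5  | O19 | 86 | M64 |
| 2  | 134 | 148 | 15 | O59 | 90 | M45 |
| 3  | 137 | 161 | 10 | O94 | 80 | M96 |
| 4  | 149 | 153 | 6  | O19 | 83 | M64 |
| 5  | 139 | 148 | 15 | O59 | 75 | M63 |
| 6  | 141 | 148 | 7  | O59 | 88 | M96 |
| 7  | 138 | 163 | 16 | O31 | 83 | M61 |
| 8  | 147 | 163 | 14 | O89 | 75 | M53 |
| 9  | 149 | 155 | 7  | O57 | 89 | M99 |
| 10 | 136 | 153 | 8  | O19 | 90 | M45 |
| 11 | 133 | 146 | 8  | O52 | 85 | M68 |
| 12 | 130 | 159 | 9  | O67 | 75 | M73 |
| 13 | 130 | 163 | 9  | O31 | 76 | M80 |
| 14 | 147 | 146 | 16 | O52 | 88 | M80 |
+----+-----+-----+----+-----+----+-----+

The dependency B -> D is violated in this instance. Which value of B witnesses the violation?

163

B=153: rows 1, 4, 10 → D = O19, O19, O19 ✓
B=148: rows 2, 5, 6 → D = O59, O59, O59 ✓
B=161: row 3 → D = O94 ✓
B=163: rows 7, 8, 13 → D takes values {O31, O89} — violation
B=155: row 9 → D = O57 ✓
B=146: rows 11, 14 → D = O52, O52 ✓
B=159: row 12 → D = O67 ✓
The only B value with inconsistent D is B=163.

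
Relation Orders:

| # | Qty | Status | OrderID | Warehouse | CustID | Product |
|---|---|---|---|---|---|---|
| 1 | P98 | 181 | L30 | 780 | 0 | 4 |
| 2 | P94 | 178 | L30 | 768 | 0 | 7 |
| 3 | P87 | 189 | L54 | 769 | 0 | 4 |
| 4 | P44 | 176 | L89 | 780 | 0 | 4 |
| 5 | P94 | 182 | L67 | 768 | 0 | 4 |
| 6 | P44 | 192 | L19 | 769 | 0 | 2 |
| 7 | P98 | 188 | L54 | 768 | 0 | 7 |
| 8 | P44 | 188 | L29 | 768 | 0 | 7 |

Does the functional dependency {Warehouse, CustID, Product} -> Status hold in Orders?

No

(Warehouse=780, CustID=0, Product=4): rows 1, 4 → Status takes values {181, 176} — violation
(Warehouse=768, CustID=0, Product=7): rows 2, 7, 8 → Status takes values {178, 188} — violation
(Warehouse=769, CustID=0, Product=4): row 3 → Status = 189 ✓
(Warehouse=768, CustID=0, Product=4): row 5 → Status = 182 ✓
(Warehouse=769, CustID=0, Product=2): row 6 → Status = 192 ✓
Two rows agree on {Warehouse, CustID, Product} but differ on Status, so {Warehouse, CustID, Product} -> Status does not hold.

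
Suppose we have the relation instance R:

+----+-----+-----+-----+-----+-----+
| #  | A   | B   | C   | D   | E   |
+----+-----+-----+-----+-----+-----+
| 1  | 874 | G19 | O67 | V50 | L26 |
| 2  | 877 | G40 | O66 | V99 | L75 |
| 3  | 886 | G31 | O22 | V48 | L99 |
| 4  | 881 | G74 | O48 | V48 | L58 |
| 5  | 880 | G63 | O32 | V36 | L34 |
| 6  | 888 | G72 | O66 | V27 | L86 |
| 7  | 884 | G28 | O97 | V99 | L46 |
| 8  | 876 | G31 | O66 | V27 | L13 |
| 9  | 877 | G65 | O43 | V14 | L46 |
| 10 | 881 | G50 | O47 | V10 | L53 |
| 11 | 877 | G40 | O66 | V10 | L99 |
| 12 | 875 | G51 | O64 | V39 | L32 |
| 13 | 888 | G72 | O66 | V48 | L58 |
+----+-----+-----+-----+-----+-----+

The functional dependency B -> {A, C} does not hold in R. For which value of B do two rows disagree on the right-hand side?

G31

B=G19: row 1 → {A,C} = (874, O67) ✓
B=G40: rows 2, 11 → {A,C} = (877, O66), (877, O66) ✓
B=G31: rows 3, 8 → {A,C} takes values {(886, O22), (876, O66)} — violation
B=G74: row 4 → {A,C} = (881, O48) ✓
B=G63: row 5 → {A,C} = (880, O32) ✓
B=G72: rows 6, 13 → {A,C} = (888, O66), (888, O66) ✓
B=G28: row 7 → {A,C} = (884, O97) ✓
B=G65: row 9 → {A,C} = (877, O43) ✓
B=G50: row 10 → {A,C} = (881, O47) ✓
B=G51: row 12 → {A,C} = (875, O64) ✓
The only B value with inconsistent RHS is B=G31.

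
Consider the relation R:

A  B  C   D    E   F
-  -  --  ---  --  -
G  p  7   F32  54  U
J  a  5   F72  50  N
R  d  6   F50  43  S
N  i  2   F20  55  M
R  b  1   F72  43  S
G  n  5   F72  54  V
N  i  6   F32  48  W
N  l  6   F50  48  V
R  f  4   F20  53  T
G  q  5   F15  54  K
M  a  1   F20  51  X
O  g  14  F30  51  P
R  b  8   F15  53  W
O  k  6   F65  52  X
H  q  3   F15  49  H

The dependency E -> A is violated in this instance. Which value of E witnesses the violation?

51

E=54: 3 rows → A = G, G, G ✓
E=50: 1 row → A = J ✓
E=43: 2 rows → A = R, R ✓
E=55: 1 row → A = N ✓
E=48: 2 rows → A = N, N ✓
E=53: 2 rows → A = R, R ✓
E=51: 2 rows → A takes values {M, O} — violation
E=52: 1 row → A = O ✓
E=49: 1 row → A = H ✓
The only E value with inconsistent A is E=51.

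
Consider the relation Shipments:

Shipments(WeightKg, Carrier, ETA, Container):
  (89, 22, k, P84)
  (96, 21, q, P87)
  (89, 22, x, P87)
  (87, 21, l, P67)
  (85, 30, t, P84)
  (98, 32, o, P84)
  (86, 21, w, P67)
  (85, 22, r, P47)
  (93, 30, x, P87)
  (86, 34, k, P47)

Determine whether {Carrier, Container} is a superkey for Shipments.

Two distinct rows share (Carrier=21, Container=P67), so {Carrier, Container} does not determine every attribute — not a superkey.

No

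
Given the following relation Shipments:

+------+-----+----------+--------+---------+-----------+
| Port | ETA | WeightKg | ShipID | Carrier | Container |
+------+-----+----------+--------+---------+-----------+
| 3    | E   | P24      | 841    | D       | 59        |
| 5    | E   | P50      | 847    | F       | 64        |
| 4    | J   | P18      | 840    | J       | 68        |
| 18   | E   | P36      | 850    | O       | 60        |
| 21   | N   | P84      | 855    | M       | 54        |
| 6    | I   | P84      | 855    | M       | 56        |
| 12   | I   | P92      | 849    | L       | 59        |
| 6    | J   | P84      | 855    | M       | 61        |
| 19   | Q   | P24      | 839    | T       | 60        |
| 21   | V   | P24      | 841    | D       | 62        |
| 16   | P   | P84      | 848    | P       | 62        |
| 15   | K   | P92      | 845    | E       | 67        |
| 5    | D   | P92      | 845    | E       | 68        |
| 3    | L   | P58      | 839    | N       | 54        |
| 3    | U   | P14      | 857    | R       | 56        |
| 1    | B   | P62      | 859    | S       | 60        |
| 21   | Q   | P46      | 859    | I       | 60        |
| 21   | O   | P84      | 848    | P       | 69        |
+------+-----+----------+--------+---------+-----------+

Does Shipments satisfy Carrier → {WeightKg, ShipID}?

Yes

Carrier=D: 2 rows → {WeightKg,ShipID} = (P24, 841), (P24, 841) ✓
Carrier=F: 1 row → {WeightKg,ShipID} = (P50, 847) ✓
Carrier=J: 1 row → {WeightKg,ShipID} = (P18, 840) ✓
Carrier=O: 1 row → {WeightKg,ShipID} = (P36, 850) ✓
Carrier=M: 3 rows → {WeightKg,ShipID} = (P84, 855), (P84, 855), (P84, 855) ✓
Carrier=L: 1 row → {WeightKg,ShipID} = (P92, 849) ✓
Carrier=T: 1 row → {WeightKg,ShipID} = (P24, 839) ✓
Carrier=P: 2 rows → {WeightKg,ShipID} = (P84, 848), (P84, 848) ✓
Carrier=E: 2 rows → {WeightKg,ShipID} = (P92, 845), (P92, 845) ✓
Carrier=N: 1 row → {WeightKg,ShipID} = (P58, 839) ✓
Carrier=R: 1 row → {WeightKg,ShipID} = (P14, 857) ✓
Carrier=S: 1 row → {WeightKg,ShipID} = (P62, 859) ✓
Carrier=I: 1 row → {WeightKg,ShipID} = (P46, 859) ✓
Every Carrier value is associated with a single {WeightKg, ShipID} value, so Carrier → {WeightKg, ShipID} holds.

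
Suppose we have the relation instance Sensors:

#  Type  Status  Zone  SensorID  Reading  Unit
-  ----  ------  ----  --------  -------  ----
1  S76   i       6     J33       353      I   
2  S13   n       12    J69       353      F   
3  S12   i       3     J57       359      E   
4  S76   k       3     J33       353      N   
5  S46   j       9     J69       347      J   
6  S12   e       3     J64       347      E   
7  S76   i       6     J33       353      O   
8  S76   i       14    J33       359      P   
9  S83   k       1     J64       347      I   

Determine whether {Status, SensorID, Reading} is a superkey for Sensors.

Rows 1 and 7 have the same {Status, SensorID, Reading} value (Status=i, SensorID=J33, Reading=353) but are distinct tuples, so {Status, SensorID, Reading} does not determine every attribute — not a superkey.

No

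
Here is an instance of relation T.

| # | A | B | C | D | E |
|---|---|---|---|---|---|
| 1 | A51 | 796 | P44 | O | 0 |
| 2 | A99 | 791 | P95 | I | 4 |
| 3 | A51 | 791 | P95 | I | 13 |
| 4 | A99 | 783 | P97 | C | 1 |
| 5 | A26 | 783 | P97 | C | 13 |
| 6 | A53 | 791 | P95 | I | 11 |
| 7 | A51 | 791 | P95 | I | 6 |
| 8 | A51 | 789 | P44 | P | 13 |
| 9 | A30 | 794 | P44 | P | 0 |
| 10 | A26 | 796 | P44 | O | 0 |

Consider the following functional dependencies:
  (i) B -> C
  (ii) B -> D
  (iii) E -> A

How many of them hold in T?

(i) B -> C: every LHS value maps to a single RHS value — holds.
(ii) B -> D: every LHS value maps to a single RHS value — holds.
(iii) E -> A: E=0: rows 1, 9, 10 → A takes values {A51, A30, A26} — violation; E=13: rows 3, 5, 8 → A takes values {A51, A26} — violation — fails.
2 of the 3 dependencies hold.

2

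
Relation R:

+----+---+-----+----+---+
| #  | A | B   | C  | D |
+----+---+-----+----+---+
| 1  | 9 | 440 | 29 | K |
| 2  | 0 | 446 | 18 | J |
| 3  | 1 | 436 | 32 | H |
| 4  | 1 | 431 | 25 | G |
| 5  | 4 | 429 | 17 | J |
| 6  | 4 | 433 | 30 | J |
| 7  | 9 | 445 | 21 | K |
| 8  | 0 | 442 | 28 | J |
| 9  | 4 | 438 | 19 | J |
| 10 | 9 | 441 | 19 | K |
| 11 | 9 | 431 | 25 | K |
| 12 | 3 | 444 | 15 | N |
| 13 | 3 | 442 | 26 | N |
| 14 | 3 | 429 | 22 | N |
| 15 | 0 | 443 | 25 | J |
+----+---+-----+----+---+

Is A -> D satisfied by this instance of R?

No

A=9: rows 1, 7, 10, 11 → D = K, K, K, K ✓
A=0: rows 2, 8, 15 → D = J, J, J ✓
A=1: rows 3, 4 → D takes values {H, G} — violation
A=4: rows 5, 6, 9 → D = J, J, J ✓
A=3: rows 12, 13, 14 → D = N, N, N ✓
Two rows agree on A but differ on D, so A -> D does not hold.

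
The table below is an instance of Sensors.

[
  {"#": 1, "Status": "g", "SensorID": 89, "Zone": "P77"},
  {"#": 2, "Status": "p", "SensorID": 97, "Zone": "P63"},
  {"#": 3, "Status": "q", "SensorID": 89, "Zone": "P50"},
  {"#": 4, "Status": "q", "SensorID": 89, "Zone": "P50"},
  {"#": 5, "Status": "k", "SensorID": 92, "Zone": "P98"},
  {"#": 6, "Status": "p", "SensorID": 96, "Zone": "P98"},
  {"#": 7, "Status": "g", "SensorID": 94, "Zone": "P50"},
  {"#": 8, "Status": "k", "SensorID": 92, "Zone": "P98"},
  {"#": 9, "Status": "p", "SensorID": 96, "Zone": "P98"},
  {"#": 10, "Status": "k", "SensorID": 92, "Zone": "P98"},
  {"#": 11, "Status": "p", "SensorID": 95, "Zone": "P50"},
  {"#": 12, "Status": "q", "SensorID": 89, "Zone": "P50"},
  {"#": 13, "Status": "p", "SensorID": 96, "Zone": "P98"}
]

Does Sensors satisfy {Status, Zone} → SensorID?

Yes

(Status=g, Zone=P77): row 1 → SensorID = 89 ✓
(Status=p, Zone=P63): row 2 → SensorID = 97 ✓
(Status=q, Zone=P50): rows 3, 4, 12 → SensorID = 89, 89, 89 ✓
(Status=k, Zone=P98): rows 5, 8, 10 → SensorID = 92, 92, 92 ✓
(Status=p, Zone=P98): rows 6, 9, 13 → SensorID = 96, 96, 96 ✓
(Status=g, Zone=P50): row 7 → SensorID = 94 ✓
(Status=p, Zone=P50): row 11 → SensorID = 95 ✓
Every {Status, Zone} value is associated with a single SensorID value, so {Status, Zone} → SensorID holds.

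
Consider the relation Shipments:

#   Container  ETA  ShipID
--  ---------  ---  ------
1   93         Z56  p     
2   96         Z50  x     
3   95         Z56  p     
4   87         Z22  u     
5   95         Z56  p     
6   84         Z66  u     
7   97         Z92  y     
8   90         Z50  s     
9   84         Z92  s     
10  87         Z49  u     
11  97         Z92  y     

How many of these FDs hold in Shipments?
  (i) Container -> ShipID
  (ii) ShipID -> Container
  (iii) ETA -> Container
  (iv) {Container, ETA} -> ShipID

1

(i) Container -> ShipID: Container=84: rows 6, 9 → ShipID takes values {u, s} — violation — fails.
(ii) ShipID -> Container: ShipID=p: rows 1, 3, 5 → Container takes values {93, 95} — violation; ShipID=u: rows 4, 6, 10 → Container takes values {87, 84} — violation; ShipID=s: rows 8, 9 → Container takes values {90, 84} — violation — fails.
(iii) ETA -> Container: ETA=Z56: rows 1, 3, 5 → Container takes values {93, 95} — violation; ETA=Z50: rows 2, 8 → Container takes values {96, 90} — violation; ETA=Z92: rows 7, 9, 11 → Container takes values {97, 84} — violation — fails.
(iv) {Container, ETA} -> ShipID: every LHS value maps to a single RHS value — holds.
1 of the 4 dependencies holds.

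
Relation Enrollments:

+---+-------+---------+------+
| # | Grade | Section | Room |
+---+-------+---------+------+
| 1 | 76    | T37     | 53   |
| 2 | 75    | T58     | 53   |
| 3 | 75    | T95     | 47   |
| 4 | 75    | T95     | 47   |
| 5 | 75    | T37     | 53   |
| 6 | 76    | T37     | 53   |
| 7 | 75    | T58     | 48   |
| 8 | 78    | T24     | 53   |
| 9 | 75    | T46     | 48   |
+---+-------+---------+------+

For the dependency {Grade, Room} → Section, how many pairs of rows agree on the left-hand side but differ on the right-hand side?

2

(Grade=76, Room=53): all 2 rows agree on Section — 0 pairs.
(Grade=75, Room=53): violating pairs (2,5) — 1 pair.
(Grade=75, Room=47): all 2 rows agree on Section — 0 pairs.
(Grade=75, Room=48): violating pairs (7,9) — 1 pair.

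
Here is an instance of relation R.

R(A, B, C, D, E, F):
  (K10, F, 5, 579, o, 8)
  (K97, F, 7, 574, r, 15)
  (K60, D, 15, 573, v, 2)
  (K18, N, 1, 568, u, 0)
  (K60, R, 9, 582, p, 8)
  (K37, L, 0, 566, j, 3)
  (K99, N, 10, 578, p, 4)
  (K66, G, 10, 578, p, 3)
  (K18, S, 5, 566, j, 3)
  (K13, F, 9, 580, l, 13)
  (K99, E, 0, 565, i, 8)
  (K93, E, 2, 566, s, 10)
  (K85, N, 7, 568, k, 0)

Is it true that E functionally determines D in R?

E=o: 1 row → D = 579 ✓
E=r: 1 row → D = 574 ✓
E=v: 1 row → D = 573 ✓
E=u: 1 row → D = 568 ✓
E=p: 3 rows → D takes values {582, 578} — violation
E=j: 2 rows → D = 566, 566 ✓
E=l: 1 row → D = 580 ✓
E=i: 1 row → D = 565 ✓
E=s: 1 row → D = 566 ✓
E=k: 1 row → D = 568 ✓
Two rows agree on E but differ on D, so E → D does not hold.

No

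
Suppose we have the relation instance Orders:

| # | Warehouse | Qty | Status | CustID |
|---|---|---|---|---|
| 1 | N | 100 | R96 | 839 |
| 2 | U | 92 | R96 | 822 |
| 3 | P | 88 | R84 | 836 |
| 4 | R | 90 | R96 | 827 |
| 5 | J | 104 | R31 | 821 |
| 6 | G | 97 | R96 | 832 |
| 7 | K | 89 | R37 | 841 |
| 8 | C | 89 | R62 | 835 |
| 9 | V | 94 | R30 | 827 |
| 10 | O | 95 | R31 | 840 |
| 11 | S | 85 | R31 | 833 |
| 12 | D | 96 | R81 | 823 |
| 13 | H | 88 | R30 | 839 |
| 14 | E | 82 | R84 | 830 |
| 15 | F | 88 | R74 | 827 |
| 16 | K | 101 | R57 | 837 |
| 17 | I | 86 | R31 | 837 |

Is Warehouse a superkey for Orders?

Rows 7 and 16 have the same Warehouse value Warehouse=K but are distinct tuples, so Warehouse does not determine every attribute — not a superkey.

No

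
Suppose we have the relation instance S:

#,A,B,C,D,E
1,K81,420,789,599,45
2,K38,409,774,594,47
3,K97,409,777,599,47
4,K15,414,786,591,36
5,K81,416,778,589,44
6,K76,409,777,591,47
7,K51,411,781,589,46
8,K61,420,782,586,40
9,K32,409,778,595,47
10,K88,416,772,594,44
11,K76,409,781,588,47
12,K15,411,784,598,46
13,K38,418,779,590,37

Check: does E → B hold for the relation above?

Yes

E=45: row 1 → B = 420 ✓
E=47: rows 2, 3, 6, 9, 11 → B = 409, 409, 409, 409, 409 ✓
E=36: row 4 → B = 414 ✓
E=44: rows 5, 10 → B = 416, 416 ✓
E=46: rows 7, 12 → B = 411, 411 ✓
E=40: row 8 → B = 420 ✓
E=37: row 13 → B = 418 ✓
Every E value is associated with a single B value, so E → B holds.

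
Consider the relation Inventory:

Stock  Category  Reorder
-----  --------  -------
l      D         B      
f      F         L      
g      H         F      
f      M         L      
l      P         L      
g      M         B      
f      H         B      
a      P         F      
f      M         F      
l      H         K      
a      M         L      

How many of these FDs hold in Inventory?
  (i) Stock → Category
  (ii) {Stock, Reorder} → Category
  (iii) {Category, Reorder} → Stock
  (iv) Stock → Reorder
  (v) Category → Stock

0

(i) Stock → Category: Stock=l: 3 rows → Category takes values {D, P, H} — violation; Stock=f: 4 rows → Category takes values {F, M, H} — violation; Stock=g: 2 rows → Category takes values {H, M} — violation; Stock=a: 2 rows → Category takes values {P, M} — violation — fails.
(ii) {Stock, Reorder} → Category: (Stock=f, Reorder=L): 2 rows → Category takes values {F, M} — violation — fails.
(iii) {Category, Reorder} → Stock: (Category=M, Reorder=L): 2 rows → Stock takes values {f, a} — violation — fails.
(iv) Stock → Reorder: Stock=l: 3 rows → Reorder takes values {B, L, K} — violation; Stock=f: 4 rows → Reorder takes values {L, B, F} — violation; Stock=g: 2 rows → Reorder takes values {F, B} — violation; Stock=a: 2 rows → Reorder takes values {F, L} — violation — fails.
(v) Category → Stock: Category=H: 3 rows → Stock takes values {g, f, l} — violation; Category=M: 4 rows → Stock takes values {f, g, a} — violation; Category=P: 2 rows → Stock takes values {l, a} — violation — fails.
None of the 5 dependencies hold.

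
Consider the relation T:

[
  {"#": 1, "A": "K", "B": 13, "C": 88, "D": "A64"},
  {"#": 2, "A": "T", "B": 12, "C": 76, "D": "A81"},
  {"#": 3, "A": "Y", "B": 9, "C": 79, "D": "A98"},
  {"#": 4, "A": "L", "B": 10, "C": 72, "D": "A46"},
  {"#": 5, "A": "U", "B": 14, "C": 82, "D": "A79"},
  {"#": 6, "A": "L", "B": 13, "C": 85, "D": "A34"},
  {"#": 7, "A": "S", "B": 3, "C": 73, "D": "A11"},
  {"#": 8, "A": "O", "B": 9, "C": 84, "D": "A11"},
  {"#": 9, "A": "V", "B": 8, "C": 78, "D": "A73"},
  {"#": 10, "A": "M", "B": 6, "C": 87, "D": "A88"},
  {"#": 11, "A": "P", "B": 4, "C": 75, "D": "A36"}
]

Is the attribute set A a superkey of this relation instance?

Rows 4 and 6 have the same A value A=L but are distinct tuples, so A does not determine every attribute — not a superkey.

No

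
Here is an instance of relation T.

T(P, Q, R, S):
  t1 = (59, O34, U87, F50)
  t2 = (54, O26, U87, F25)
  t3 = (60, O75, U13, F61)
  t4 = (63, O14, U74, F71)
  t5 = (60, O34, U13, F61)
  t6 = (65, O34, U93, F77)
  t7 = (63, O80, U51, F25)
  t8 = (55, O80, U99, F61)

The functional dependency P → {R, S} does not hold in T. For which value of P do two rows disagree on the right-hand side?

63

P=59: row 1 → {R,S} = (U87, F50) ✓
P=54: row 2 → {R,S} = (U87, F25) ✓
P=60: rows 3, 5 → {R,S} = (U13, F61), (U13, F61) ✓
P=63: rows 4, 7 → {R,S} takes values {(U74, F71), (U51, F25)} — violation
P=65: row 6 → {R,S} = (U93, F77) ✓
P=55: row 8 → {R,S} = (U99, F61) ✓
The only P value with inconsistent RHS is P=63.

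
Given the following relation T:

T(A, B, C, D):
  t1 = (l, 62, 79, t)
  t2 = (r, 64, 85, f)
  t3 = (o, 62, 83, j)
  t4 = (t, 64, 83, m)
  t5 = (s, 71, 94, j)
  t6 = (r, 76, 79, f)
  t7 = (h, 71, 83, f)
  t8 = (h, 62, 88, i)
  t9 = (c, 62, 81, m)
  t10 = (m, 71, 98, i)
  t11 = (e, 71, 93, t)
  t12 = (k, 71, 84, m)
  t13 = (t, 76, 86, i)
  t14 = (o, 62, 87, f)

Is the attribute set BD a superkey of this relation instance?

All 14 rows have distinct BD values, so BD → (all attributes) holds and BD is a superkey.

Yes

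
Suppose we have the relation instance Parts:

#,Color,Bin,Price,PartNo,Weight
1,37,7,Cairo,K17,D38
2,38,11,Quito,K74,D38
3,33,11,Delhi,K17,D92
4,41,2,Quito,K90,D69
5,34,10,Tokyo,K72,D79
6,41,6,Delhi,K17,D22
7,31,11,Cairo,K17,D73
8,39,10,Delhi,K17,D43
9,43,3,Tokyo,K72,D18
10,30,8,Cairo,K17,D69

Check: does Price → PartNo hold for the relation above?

No

Price=Cairo: rows 1, 7, 10 → PartNo = K17, K17, K17 ✓
Price=Quito: rows 2, 4 → PartNo takes values {K74, K90} — violation
Price=Delhi: rows 3, 6, 8 → PartNo = K17, K17, K17 ✓
Price=Tokyo: rows 5, 9 → PartNo = K72, K72 ✓
Two rows agree on Price but differ on PartNo, so Price → PartNo does not hold.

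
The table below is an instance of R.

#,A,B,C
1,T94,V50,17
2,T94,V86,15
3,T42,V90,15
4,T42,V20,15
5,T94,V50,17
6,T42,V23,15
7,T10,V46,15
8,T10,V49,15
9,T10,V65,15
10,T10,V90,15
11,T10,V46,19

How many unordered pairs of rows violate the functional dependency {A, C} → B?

(A=T94, C=17): all 2 rows agree on B — 0 pairs.
(A=T42, C=15): violating pairs (3,4), (3,6), (4,6) — 3 pairs.
(A=T10, C=15): violating pairs (7,8), (7,9), (7,10), (8,9), (8,10), (9,10) — 6 pairs.

9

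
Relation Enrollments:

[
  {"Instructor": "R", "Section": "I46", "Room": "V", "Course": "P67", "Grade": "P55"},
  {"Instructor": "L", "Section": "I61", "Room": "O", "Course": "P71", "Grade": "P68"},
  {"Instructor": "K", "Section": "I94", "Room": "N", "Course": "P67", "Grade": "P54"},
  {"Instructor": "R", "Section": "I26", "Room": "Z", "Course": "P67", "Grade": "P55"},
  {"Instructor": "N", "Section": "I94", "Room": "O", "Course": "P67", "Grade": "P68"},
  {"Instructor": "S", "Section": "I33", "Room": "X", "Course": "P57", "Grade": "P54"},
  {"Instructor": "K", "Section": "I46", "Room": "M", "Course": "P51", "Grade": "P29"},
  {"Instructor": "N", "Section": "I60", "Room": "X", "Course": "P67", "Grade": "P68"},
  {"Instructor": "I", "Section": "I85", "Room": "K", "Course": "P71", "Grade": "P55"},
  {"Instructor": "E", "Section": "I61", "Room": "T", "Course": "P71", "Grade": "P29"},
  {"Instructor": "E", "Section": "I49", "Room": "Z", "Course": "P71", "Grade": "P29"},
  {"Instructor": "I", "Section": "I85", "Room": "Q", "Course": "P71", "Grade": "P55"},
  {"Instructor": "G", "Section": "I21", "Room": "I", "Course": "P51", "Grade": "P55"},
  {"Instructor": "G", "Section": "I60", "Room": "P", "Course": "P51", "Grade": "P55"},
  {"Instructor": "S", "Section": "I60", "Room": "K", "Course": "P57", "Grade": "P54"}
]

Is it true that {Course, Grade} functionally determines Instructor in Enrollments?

(Course=P67, Grade=P55): 2 rows → Instructor = R, R ✓
(Course=P71, Grade=P68): 1 row → Instructor = L ✓
(Course=P67, Grade=P54): 1 row → Instructor = K ✓
(Course=P67, Grade=P68): 2 rows → Instructor = N, N ✓
(Course=P57, Grade=P54): 2 rows → Instructor = S, S ✓
(Course=P51, Grade=P29): 1 row → Instructor = K ✓
(Course=P71, Grade=P55): 2 rows → Instructor = I, I ✓
(Course=P71, Grade=P29): 2 rows → Instructor = E, E ✓
(Course=P51, Grade=P55): 2 rows → Instructor = G, G ✓
Every {Course, Grade} value is associated with a single Instructor value, so {Course, Grade} -> Instructor holds.

Yes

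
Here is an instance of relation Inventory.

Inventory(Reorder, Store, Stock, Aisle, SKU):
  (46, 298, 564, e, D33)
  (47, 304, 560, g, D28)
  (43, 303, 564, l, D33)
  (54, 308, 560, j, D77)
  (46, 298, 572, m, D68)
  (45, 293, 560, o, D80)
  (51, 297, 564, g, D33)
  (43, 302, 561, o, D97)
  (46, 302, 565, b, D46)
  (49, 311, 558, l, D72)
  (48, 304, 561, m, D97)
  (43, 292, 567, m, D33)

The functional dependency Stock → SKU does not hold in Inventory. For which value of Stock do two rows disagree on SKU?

Stock=564: 3 rows → SKU = D33, D33, D33 ✓
Stock=560: 3 rows → SKU takes values {D28, D77, D80} — violation
Stock=572: 1 row → SKU = D68 ✓
Stock=561: 2 rows → SKU = D97, D97 ✓
Stock=565: 1 row → SKU = D46 ✓
Stock=558: 1 row → SKU = D72 ✓
Stock=567: 1 row → SKU = D33 ✓
The only Stock value with inconsistent SKU is Stock=560.

560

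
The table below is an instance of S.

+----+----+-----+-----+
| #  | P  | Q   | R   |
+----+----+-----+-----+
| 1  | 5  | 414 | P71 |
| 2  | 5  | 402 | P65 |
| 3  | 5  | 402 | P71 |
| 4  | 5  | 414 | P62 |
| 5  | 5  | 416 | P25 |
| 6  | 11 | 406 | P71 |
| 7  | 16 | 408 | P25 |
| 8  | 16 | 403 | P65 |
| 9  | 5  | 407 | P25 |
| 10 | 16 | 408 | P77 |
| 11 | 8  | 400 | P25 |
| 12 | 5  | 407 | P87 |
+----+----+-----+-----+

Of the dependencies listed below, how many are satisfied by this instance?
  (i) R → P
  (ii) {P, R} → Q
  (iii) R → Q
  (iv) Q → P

1

(i) R → P: R=P71: rows 1, 3, 6 → P takes values {5, 11} — violation; R=P65: rows 2, 8 → P takes values {5, 16} — violation; R=P25: rows 5, 7, 9, 11 → P takes values {5, 16, 8} — violation — fails.
(ii) {P, R} → Q: (P=5, R=P71): rows 1, 3 → Q takes values {414, 402} — violation; (P=5, R=P25): rows 5, 9 → Q takes values {416, 407} — violation — fails.
(iii) R → Q: R=P71: rows 1, 3, 6 → Q takes values {414, 402, 406} — violation; R=P65: rows 2, 8 → Q takes values {402, 403} — violation; R=P25: rows 5, 7, 9, 11 → Q takes values {416, 408, 407, 400} — violation — fails.
(iv) Q → P: every LHS value maps to a single RHS value — holds.
1 of the 4 dependencies holds.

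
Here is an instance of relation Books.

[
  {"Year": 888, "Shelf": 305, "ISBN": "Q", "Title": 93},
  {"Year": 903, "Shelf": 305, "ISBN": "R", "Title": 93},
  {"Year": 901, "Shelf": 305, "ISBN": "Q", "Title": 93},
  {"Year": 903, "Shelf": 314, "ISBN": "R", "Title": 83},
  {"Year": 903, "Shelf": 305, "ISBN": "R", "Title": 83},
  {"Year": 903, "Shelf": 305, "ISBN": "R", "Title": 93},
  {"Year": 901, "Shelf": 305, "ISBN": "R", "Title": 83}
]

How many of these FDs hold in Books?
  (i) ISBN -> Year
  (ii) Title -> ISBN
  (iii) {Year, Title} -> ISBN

1

(i) ISBN -> Year: ISBN=Q: 2 rows → Year takes values {888, 901} — violation; ISBN=R: 5 rows → Year takes values {903, 901} — violation — fails.
(ii) Title -> ISBN: Title=93: 4 rows → ISBN takes values {Q, R} — violation — fails.
(iii) {Year, Title} -> ISBN: every LHS value maps to a single RHS value — holds.
1 of the 3 dependencies holds.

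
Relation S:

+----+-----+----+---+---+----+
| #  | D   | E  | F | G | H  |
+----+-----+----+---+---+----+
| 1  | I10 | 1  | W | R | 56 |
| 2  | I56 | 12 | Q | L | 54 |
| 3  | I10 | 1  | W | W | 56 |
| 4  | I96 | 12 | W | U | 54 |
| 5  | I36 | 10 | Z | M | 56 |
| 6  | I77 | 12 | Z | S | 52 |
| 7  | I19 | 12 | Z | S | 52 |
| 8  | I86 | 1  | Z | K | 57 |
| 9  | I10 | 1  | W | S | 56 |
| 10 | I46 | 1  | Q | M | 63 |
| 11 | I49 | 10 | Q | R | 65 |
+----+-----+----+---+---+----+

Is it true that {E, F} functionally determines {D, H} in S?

(E=1, F=W): rows 1, 3, 9 → {D,H} = (I10, 56), (I10, 56), (I10, 56) ✓
(E=12, F=Q): row 2 → {D,H} = (I56, 54) ✓
(E=12, F=W): row 4 → {D,H} = (I96, 54) ✓
(E=10, F=Z): row 5 → {D,H} = (I36, 56) ✓
(E=12, F=Z): rows 6, 7 → {D,H} takes values {(I77, 52), (I19, 52)} — violation
(E=1, F=Z): row 8 → {D,H} = (I86, 57) ✓
(E=1, F=Q): row 10 → {D,H} = (I46, 63) ✓
(E=10, F=Q): row 11 → {D,H} = (I49, 65) ✓
Two rows agree on {E, F} but differ on {D, H}, so {E, F} → {D, H} does not hold.

No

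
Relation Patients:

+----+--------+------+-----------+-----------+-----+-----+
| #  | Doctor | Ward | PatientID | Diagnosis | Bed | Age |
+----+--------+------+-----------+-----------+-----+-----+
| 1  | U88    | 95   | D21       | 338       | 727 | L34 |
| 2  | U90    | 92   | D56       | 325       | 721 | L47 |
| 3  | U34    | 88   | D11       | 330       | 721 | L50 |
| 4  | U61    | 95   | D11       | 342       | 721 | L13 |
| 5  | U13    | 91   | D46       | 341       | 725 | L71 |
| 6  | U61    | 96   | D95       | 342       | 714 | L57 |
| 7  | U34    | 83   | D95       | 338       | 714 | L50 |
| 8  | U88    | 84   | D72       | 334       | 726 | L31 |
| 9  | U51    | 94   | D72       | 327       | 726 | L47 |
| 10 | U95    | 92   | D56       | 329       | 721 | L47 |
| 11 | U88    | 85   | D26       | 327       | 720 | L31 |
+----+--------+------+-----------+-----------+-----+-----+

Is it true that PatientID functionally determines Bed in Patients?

PatientID=D21: row 1 → Bed = 727 ✓
PatientID=D56: rows 2, 10 → Bed = 721, 721 ✓
PatientID=D11: rows 3, 4 → Bed = 721, 721 ✓
PatientID=D46: row 5 → Bed = 725 ✓
PatientID=D95: rows 6, 7 → Bed = 714, 714 ✓
PatientID=D72: rows 8, 9 → Bed = 726, 726 ✓
PatientID=D26: row 11 → Bed = 720 ✓
Every PatientID value is associated with a single Bed value, so PatientID → Bed holds.

Yes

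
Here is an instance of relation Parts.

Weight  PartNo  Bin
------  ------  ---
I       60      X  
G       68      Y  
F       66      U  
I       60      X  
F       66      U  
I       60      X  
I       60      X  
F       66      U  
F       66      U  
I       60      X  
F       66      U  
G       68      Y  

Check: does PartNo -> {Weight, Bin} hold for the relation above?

Yes

PartNo=60: 5 rows → {Weight,Bin} = (I, X), (I, X), (I, X), (I, X), (I, X) ✓
PartNo=68: 2 rows → {Weight,Bin} = (G, Y), (G, Y) ✓
PartNo=66: 5 rows → {Weight,Bin} = (F, U), (F, U), (F, U), (F, U), (F, U) ✓
Every PartNo value is associated with a single {Weight, Bin} value, so PartNo -> {Weight, Bin} holds.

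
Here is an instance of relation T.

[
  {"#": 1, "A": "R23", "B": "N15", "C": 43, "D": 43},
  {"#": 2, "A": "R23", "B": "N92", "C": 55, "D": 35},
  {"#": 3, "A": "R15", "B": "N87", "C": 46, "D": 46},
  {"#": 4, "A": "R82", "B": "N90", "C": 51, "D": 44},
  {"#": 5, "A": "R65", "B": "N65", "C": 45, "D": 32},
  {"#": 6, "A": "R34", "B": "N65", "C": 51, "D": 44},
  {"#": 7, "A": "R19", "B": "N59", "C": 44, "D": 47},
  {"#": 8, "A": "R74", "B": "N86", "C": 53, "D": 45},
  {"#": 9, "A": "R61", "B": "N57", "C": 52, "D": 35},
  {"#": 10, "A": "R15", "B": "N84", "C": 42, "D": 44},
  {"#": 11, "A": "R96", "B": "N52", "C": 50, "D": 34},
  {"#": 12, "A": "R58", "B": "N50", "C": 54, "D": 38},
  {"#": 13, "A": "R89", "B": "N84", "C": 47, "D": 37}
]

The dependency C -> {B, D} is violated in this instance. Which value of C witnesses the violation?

51

C=43: row 1 → {B,D} = (N15, 43) ✓
C=55: row 2 → {B,D} = (N92, 35) ✓
C=46: row 3 → {B,D} = (N87, 46) ✓
C=51: rows 4, 6 → {B,D} takes values {(N90, 44), (N65, 44)} — violation
C=45: row 5 → {B,D} = (N65, 32) ✓
C=44: row 7 → {B,D} = (N59, 47) ✓
C=53: row 8 → {B,D} = (N86, 45) ✓
C=52: row 9 → {B,D} = (N57, 35) ✓
C=42: row 10 → {B,D} = (N84, 44) ✓
C=50: row 11 → {B,D} = (N52, 34) ✓
C=54: row 12 → {B,D} = (N50, 38) ✓
C=47: row 13 → {B,D} = (N84, 37) ✓
The only C value with inconsistent RHS is C=51.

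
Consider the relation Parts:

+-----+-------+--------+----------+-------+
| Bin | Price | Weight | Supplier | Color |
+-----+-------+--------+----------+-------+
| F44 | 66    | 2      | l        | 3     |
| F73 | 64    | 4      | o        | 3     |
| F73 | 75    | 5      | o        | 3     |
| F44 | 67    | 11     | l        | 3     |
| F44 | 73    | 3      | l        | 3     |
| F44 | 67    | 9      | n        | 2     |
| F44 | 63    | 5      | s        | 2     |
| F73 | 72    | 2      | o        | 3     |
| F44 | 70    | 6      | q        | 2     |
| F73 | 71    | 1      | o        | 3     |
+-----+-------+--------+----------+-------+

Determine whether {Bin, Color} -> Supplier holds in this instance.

(Bin=F44, Color=3): 3 rows → Supplier = l, l, l ✓
(Bin=F73, Color=3): 4 rows → Supplier = o, o, o, o ✓
(Bin=F44, Color=2): 3 rows → Supplier takes values {n, s, q} — violation
Two rows agree on {Bin, Color} but differ on Supplier, so {Bin, Color} -> Supplier does not hold.

No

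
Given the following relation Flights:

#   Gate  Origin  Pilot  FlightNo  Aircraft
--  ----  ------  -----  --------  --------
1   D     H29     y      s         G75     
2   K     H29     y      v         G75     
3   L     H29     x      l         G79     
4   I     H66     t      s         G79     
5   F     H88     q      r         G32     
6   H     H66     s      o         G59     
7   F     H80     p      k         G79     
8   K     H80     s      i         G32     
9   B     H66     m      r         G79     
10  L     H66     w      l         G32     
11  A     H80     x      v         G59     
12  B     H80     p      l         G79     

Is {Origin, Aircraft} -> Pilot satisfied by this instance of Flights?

(Origin=H29, Aircraft=G75): rows 1, 2 → Pilot = y, y ✓
(Origin=H29, Aircraft=G79): row 3 → Pilot = x ✓
(Origin=H66, Aircraft=G79): rows 4, 9 → Pilot takes values {t, m} — violation
(Origin=H88, Aircraft=G32): row 5 → Pilot = q ✓
(Origin=H66, Aircraft=G59): row 6 → Pilot = s ✓
(Origin=H80, Aircraft=G79): rows 7, 12 → Pilot = p, p ✓
(Origin=H80, Aircraft=G32): row 8 → Pilot = s ✓
(Origin=H66, Aircraft=G32): row 10 → Pilot = w ✓
(Origin=H80, Aircraft=G59): row 11 → Pilot = x ✓
Two rows agree on {Origin, Aircraft} but differ on Pilot, so {Origin, Aircraft} -> Pilot does not hold.

No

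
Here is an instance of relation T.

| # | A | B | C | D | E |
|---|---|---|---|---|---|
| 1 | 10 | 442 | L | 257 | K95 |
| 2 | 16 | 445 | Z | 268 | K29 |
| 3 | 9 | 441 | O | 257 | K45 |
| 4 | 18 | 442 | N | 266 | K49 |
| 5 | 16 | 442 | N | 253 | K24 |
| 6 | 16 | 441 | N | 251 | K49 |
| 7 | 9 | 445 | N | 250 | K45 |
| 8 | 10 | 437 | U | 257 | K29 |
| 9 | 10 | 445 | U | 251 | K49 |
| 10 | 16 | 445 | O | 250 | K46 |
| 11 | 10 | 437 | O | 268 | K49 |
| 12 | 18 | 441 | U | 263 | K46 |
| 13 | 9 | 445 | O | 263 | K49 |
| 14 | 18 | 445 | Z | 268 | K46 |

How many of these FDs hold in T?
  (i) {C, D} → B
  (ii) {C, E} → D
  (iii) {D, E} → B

1

(i) {C, D} → B: every LHS value maps to a single RHS value — holds.
(ii) {C, E} → D: (C=N, E=K49): rows 4, 6 → D takes values {266, 251} — violation; (C=O, E=K49): rows 11, 13 → D takes values {268, 263} — violation — fails.
(iii) {D, E} → B: (D=251, E=K49): rows 6, 9 → B takes values {441, 445} — violation — fails.
1 of the 3 dependencies holds.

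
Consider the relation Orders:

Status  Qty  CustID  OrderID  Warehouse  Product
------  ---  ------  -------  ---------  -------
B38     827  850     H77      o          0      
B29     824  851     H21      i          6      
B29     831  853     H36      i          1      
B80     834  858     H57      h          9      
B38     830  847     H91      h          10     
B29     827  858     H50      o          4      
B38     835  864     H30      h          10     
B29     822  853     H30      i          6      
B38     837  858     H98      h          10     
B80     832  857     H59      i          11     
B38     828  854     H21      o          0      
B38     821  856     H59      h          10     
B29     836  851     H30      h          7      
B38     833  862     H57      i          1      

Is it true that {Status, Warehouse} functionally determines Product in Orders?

(Status=B38, Warehouse=o): 2 rows → Product = 0, 0 ✓
(Status=B29, Warehouse=i): 3 rows → Product takes values {6, 1} — violation
(Status=B80, Warehouse=h): 1 row → Product = 9 ✓
(Status=B38, Warehouse=h): 4 rows → Product = 10, 10, 10, 10 ✓
(Status=B29, Warehouse=o): 1 row → Product = 4 ✓
(Status=B80, Warehouse=i): 1 row → Product = 11 ✓
(Status=B29, Warehouse=h): 1 row → Product = 7 ✓
(Status=B38, Warehouse=i): 1 row → Product = 1 ✓
Two rows agree on {Status, Warehouse} but differ on Product, so {Status, Warehouse} → Product does not hold.

No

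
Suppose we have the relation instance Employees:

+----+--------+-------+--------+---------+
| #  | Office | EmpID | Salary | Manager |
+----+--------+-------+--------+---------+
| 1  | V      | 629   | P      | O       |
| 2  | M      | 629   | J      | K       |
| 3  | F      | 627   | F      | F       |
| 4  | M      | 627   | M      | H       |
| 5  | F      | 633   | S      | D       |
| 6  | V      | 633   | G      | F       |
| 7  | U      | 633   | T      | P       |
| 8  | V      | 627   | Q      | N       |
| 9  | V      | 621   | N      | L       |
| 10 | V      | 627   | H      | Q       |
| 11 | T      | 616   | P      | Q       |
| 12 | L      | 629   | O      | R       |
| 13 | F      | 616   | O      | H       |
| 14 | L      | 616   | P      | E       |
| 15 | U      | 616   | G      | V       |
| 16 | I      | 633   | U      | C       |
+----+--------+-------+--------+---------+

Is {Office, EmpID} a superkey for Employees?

Rows 8 and 10 have the same {Office, EmpID} value (Office=V, EmpID=627) but are distinct tuples, so {Office, EmpID} does not determine every attribute — not a superkey.

No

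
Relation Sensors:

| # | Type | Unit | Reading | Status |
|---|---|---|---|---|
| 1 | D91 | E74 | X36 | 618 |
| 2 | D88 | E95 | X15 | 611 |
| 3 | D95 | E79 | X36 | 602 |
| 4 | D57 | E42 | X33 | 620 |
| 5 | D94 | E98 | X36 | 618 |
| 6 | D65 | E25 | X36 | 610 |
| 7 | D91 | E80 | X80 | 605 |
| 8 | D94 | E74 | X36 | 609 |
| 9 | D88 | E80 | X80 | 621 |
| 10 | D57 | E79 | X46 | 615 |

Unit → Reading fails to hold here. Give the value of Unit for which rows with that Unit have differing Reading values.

E79

Unit=E74: rows 1, 8 → Reading = X36, X36 ✓
Unit=E95: row 2 → Reading = X15 ✓
Unit=E79: rows 3, 10 → Reading takes values {X36, X46} — violation
Unit=E42: row 4 → Reading = X33 ✓
Unit=E98: row 5 → Reading = X36 ✓
Unit=E25: row 6 → Reading = X36 ✓
Unit=E80: rows 7, 9 → Reading = X80, X80 ✓
The only Unit value with inconsistent Reading is Unit=E79.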